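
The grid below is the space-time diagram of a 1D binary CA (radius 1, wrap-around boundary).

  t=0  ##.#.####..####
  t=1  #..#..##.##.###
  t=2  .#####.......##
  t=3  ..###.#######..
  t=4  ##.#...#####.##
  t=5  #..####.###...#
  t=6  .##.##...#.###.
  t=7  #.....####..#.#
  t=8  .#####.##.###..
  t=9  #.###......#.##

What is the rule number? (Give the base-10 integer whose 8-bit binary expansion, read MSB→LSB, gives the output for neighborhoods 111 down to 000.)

151

  ###|#  b7=1 t=0,i=0
  ##.|.  b6=0 t=0,i=1
  #.#|.  b5=0 t=0,i=2
  #..|#  b4=1 t=0,i=9
  .##|.  b3=0 t=0,i=5
  .#.|#  b2=1 t=0,i=3
  ..#|#  b1=1 t=0,i=10
  ...|#  b0=1 t=2,i=7
  bits 10010111 = 151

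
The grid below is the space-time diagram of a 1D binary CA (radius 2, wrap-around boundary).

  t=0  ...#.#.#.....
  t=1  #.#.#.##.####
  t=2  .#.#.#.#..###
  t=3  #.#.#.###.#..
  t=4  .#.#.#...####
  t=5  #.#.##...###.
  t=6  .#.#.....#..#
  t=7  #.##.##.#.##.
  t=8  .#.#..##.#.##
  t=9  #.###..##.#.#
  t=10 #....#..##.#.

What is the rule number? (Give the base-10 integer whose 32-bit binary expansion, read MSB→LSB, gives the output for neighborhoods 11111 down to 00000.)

  #####|#  b31=1 t=1,i=11
  ####.|#  b30=1 t=1,i=12
  ###.#|.  b29=0 t=1,i=0
  ###..|.  b28=0 t=9,i=4
  ##.##|.  b27=0 t=1,i=8
  ##.#.|#  b26=1 t=1,i=1
  ##..#|#  b25=1 t=9,i=5
  ##...|.  b24=0 t=5,i=6
  #.###|.  b23=0 t=1,i=9
  #.##.|.  b22=0 t=1,i=6
  #.#.#|.  b21=0 t=0,i=5
  #.#..|#  b20=1 t=0,i=7
  #..##|.  b19=0 t=2,i=9
  #..#.|#  b18=1 t=3,i=12
  #...#|.  b17=0 t=4,i=7
  #....|#  b16=1 t=0,i=9
  .####|#  b15=1 t=1,i=10
  .###.|.  b14=0 t=2,i=11
  .##.#|#  b13=1 t=1,i=7
  .##..|.  b12=0 t=5,i=5
  .#.##|#  b11=1 t=1,i=5
  .#.#.|#  b10=1 t=0,i=4
  .#..#|#  b9=1 t=2,i=8
  .#...|.  b8=0 t=0,i=8
  ..###|#  b7=1 t=2,i=10
  ..##.|.  b6=0 t=8,i=6
  ..#.#|.  b5=0 t=0,i=3
  ..#..|.  b4=0 t=6,i=9
  ...##|.  b3=0 t=4,i=8
  ...#.|#  b2=1 t=0,i=2
  ....#|.  b1=0 t=0,i=1
  .....|#  b0=1 t=0,i=0
  bits 11000110000101011010111010000101 = 3323309701

3323309701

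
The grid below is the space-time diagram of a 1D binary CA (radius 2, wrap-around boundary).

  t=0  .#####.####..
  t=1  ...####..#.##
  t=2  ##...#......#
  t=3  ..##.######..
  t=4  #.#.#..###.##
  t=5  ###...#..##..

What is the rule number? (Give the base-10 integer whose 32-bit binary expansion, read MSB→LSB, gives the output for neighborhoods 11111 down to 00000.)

  [31] ##### => #  t=0,i=3
  [30] ####. => #  t=0,i=4
  [29] ###.# => #  t=0,i=5
  [28] ###.. => .  t=0,i=10
  [27] ##.## => #  t=0,i=6
  [26] ##.#. => #  t=4,i=1
  [25] ##..# => .  t=1,i=7
  [24] ##... => #  t=0,i=11
  [23] #.### => .  t=0,i=7
  [22] #.##. => .  t=1,i=11
  [21] #.#.# => #  t=4,i=2
  [20] #.#.. => .  t=4,i=4
  [19] #..## => #  t=4,i=6
  [18] #..#. => .  t=1,i=8
  [17] #...# => #  t=0,i=12
  [16] #.... => #  t=2,i=7
  [15] .#### => .  t=0,i=2
  [14] .###. => .  t=2,i=0
  [13] .##.# => .  t=3,i=3
  [12] .##.. => #  t=1,i=12
  [11] .#.## => .  t=1,i=10
  [10] .#.#. => .  t=4,i=3
  [9] .#..# => .  t=4,i=5
  [8] .#... => #  t=2,i=6
  [7] ..### => .  t=0,i=1
  [6] ..##. => #  t=3,i=2
  [5] ..#.# => .  t=1,i=9
  [4] ..#.. => #  t=2,i=5
  [3] ...## => .  t=0,i=0
  [2] ...#. => .  t=2,i=4
  [1] ....# => #  t=2,i=10
  [0] ..... => #  t=2,i=8
  bits 11101101001010110001000101010011 = 3979022675

3979022675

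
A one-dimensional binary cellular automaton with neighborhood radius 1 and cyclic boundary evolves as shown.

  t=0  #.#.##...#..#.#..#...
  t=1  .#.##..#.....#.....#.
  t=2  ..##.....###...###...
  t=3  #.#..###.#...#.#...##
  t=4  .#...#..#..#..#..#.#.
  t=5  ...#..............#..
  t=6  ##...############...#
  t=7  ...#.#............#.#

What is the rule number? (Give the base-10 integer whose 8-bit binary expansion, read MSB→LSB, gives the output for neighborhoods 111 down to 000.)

41

  ###|.  b7=0 t=2,i=10
  ##.|.  b6=0 t=0,i=5
  #.#|#  b5=1 t=0,i=1
  #..|.  b4=0 t=0,i=6
  .##|#  b3=1 t=0,i=4
  .#.|.  b2=0 t=0,i=0
  ..#|.  b1=0 t=0,i=8
  ...|#  b0=1 t=0,i=7
  bits 00101001 = 41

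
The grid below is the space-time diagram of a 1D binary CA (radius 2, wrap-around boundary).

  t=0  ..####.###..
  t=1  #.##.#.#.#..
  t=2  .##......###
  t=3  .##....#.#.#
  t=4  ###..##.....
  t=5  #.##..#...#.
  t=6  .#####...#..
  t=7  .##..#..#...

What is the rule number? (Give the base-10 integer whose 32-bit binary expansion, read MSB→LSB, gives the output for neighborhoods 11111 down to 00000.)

852793990

  [31] ##### => .  t=6,i=3
  [30] ####. => .  t=0,i=4
  [29] ###.# => #  t=0,i=5
  [28] ###.. => #  t=0,i=9
  [27] ##.## => .  t=0,i=6
  [26] ##.#. => .  t=1,i=4
  [25] ##..# => #  t=4,i=3
  [24] ##... => .  t=0,i=10
  [23] #.### => #  t=0,i=7
  [22] #.##. => #  t=1,i=2
  [21] #.#.# => .  t=1,i=5
  [20] #.#.. => #  t=1,i=9
  [19] #..## => .  t=4,i=4
  [18] #..#. => #  t=1,i=11
  [17] #...# => .  t=5,i=8
  [16] #.... => .  t=0,i=11
  [15] .#### => #  t=0,i=3
  [14] .###. => .  t=0,i=8
  [13] .##.# => .  t=1,i=3
  [12] .##.. => #  t=2,i=2
  [11] .#.## => #  t=1,i=1
  [10] .#.#. => .  t=1,i=6
  [9] .#..# => #  t=1,i=10
  [8] .#... => .  t=5,i=7
  [7] ..### => #  t=0,i=2
  [6] ..##. => .  t=4,i=5
  [5] ..#.# => .  t=1,i=0
  [4] ..#.. => .  t=5,i=6
  [3] ...## => .  t=0,i=1
  [2] ...#. => #  t=3,i=6
  [1] ....# => #  t=0,i=0
  [0] ..... => .  t=2,i=5
  bits 00110010110101001001101010000110 = 852793990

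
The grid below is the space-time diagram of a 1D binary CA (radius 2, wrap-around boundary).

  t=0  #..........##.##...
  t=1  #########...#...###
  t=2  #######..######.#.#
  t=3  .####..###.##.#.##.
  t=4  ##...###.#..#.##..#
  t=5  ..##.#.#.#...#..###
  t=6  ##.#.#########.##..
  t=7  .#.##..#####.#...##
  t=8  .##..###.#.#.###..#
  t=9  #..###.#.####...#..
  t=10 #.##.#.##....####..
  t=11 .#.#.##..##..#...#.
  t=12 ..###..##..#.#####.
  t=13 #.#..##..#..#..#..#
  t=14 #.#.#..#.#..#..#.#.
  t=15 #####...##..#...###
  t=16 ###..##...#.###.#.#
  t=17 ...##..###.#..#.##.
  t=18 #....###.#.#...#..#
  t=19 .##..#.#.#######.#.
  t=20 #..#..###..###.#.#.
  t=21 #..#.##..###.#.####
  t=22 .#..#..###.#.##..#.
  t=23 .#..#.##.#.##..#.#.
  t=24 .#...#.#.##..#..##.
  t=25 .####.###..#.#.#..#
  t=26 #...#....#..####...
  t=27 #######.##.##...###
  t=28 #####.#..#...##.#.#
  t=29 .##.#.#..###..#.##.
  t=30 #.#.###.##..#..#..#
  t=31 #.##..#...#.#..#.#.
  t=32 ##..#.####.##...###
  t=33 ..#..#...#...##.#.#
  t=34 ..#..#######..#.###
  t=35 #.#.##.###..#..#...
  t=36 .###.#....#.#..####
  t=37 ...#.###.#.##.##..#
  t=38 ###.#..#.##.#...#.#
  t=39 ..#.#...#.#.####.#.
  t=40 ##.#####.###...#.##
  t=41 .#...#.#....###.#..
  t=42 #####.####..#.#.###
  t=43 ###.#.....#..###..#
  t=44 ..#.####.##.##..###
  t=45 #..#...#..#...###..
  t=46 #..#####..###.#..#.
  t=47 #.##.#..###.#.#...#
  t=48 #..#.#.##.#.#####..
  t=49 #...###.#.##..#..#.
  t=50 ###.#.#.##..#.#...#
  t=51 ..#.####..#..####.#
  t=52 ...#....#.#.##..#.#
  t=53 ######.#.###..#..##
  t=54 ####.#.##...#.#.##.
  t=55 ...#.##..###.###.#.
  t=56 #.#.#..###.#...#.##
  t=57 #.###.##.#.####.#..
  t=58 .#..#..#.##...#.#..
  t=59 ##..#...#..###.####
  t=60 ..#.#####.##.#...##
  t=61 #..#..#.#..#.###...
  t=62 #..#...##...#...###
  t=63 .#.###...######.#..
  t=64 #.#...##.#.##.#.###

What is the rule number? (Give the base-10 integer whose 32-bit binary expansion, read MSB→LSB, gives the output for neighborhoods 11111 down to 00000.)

  ##### -> #   bit 31 = 1  t=1,i=0
  ####. -> .   bit 30 = 0  t=1,i=7
  ###.# -> #   bit 29 = 1  t=2,i=14
  ###.. -> .   bit 28 = 0  t=1,i=8
  ##.## -> .   bit 27 = 0  t=0,i=13
  ##.#. -> .   bit 26 = 0  t=2,i=15
  ##..# -> #   bit 25 = 1  t=2,i=7
  ##... -> #   bit 24 = 1  t=0,i=16
  #.### -> .   bit 23 = 0  t=2,i=18
  #.##. -> .   bit 22 = 0  t=0,i=14
  #.#.# -> #   bit 21 = 1  t=2,i=16
  #.#.. -> #   bit 20 = 1  t=4,i=9
  #..## -> #   bit 19 = 1  t=2,i=8
  #..#. -> .   bit 18 = 0  t=4,i=11
  #...# -> #   bit 17 = 1  t=0,i=17
  #.... -> #   bit 16 = 1  t=0,i=2
  .#### -> .   bit 15 = 0  t=1,i=17
  .###. -> .   bit 14 = 0  t=3,i=8
  .##.# -> #   bit 13 = 1  t=0,i=12
  .##.. -> .   bit 12 = 0  t=0,i=15
  .#.## -> #   bit 11 = 1  t=2,i=17
  .#.#. -> #   bit 10 = 1  t=5,i=6
  .#..# -> .   bit 9 = 0  t=4,i=10
  .#... -> #   bit 8 = 1  t=0,i=1
  ..### -> #   bit 7 = 1  t=1,i=16
  ..##. -> .   bit 6 = 0  t=0,i=11
  ..#.# -> .   bit 5 = 0  t=4,i=12
  ..#.. -> #   bit 4 = 1  t=0,i=0
  ...## -> .   bit 3 = 0  t=0,i=10
  ...#. -> #   bit 2 = 1  t=0,i=18
  ....# -> .   bit 1 = 0  t=0,i=9
  ..... -> #   bit 0 = 1  t=0,i=3
  bits 10100011001110110010110110010101 = 2738564501

2738564501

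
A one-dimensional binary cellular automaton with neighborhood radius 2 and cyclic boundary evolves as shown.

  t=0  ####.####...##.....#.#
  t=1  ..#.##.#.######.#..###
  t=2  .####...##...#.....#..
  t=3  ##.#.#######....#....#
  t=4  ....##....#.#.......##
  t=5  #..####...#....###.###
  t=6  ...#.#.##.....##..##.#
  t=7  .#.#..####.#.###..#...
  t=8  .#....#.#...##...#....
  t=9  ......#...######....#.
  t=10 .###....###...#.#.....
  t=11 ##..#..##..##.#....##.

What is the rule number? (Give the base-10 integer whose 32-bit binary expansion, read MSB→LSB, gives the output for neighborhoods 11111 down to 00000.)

  ##### -> .   bit 31 = 0  t=0,i=1
  ####. -> #   bit 30 = 1  t=0,i=2
  ###.# -> .   bit 29 = 0  t=0,i=3
  ###.. -> .   bit 28 = 0  t=0,i=8
  ##.## -> #   bit 27 = 1  t=0,i=4
  ##.#. -> .   bit 26 = 0  t=1,i=6
  ##..# -> .   bit 25 = 0  t=1,i=0
  ##... -> #   bit 24 = 1  t=0,i=9
  #.### -> #   bit 23 = 1  t=0,i=5
  #.##. -> #   bit 22 = 1  t=1,i=4
  #.#.# -> .   bit 21 = 0  t=1,i=7
  #.#.. -> .   bit 20 = 0  t=1,i=16
  #..## -> .   bit 19 = 0  t=1,i=18
  #..#. -> #   bit 18 = 1  t=1,i=1
  #...# -> #   bit 17 = 1  t=0,i=10
  #.... -> .   bit 16 = 0  t=0,i=15
  .#### -> .   bit 15 = 0  t=0,i=0
  .###. -> .   bit 14 = 0  t=1,i=20
  .##.# -> .   bit 13 = 0  t=1,i=5
  .##.. -> #   bit 12 = 1  t=0,i=13
  .#.## -> #   bit 11 = 1  t=0,i=20
  .#.#. -> .   bit 10 = 0  t=4,i=11
  .#..# -> .   bit 9 = 0  t=1,i=17
  .#... -> .   bit 8 = 0  t=2,i=14
  ..### -> #   bit 7 = 1  t=1,i=19
  ..##. -> #   bit 6 = 1  t=0,i=12
  ..#.# -> #   bit 5 = 1  t=0,i=19
  ..#.. -> .   bit 4 = 0  t=2,i=13
  ...## -> #   bit 3 = 1  t=0,i=11
  ...#. -> .   bit 2 = 0  t=0,i=18
  ....# -> .   bit 1 = 0  t=0,i=17
  ..... -> #   bit 0 = 1  t=0,i=16
  bits 01001001110001100001100011101001 = 1237719273

1237719273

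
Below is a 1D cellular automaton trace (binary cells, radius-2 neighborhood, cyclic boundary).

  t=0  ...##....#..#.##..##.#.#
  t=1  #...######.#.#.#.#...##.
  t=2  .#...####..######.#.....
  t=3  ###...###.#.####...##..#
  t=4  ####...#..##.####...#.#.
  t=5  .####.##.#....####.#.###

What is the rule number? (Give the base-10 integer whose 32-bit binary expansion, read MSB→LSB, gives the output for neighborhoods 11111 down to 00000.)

3509443862

  #####|#  b31=1 t=1,i=6
  ####.|#  b30=1 t=1,i=8
  ###.#|.  b29=0 t=1,i=9
  ###..|#  b28=1 t=2,i=8
  ##.##|.  b27=0 t=4,i=12
  ##.#.|.  b26=0 t=0,i=20
  ##..#|.  b25=0 t=0,i=16
  ##...|#  b24=1 t=0,i=5
  #.###|.  b23=0 t=3,i=12
  #.##.|.  b22=0 t=0,i=14
  #.#.#|#  b21=1 t=0,i=21
  #.#..|.  b20=0 t=0,i=23
  #..##|#  b19=1 t=0,i=17
  #..#.|#  b18=1 t=0,i=11
  #...#|.  b17=0 t=0,i=1
  #....|#  b16=1 t=0,i=6
  .####|#  b15=1 t=1,i=5
  .###.|#  b14=1 t=3,i=7
  .##.#|.  b13=0 t=0,i=19
  .##..|#  b12=1 t=0,i=4
  .#.##|#  b11=1 t=0,i=13
  .#.#.|#  b10=1 t=0,i=22
  .#..#|.  b9=0 t=0,i=10
  .#...|#  b8=1 t=0,i=0
  ..###|.  b7=0 t=1,i=4
  ..##.|.  b6=0 t=0,i=3
  ..#.#|.  b5=0 t=0,i=12
  ..#..|#  b4=1 t=0,i=9
  ...##|.  b3=0 t=0,i=2
  ...#.|#  b2=1 t=0,i=8
  ....#|#  b1=1 t=0,i=7
  .....|.  b0=0 t=2,i=21
  bits 11010001001011011101110100010110 = 3509443862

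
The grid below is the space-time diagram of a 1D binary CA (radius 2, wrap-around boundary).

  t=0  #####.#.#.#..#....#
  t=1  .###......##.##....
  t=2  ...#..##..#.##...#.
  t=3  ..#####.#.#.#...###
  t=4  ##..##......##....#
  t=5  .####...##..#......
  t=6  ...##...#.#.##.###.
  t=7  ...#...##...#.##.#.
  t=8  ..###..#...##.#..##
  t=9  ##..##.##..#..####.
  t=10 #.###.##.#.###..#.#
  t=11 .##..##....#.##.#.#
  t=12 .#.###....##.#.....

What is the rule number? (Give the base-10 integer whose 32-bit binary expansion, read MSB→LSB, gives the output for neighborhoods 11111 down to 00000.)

3671589749

  nb #####: next=#  (t=0,i=1, bit31=1)
  nb ####.: next=#  (t=0,i=3, bit30=1)
  nb ###.#: next=.  (t=0,i=4, bit29=0)
  nb ###..: next=#  (t=1,i=3, bit28=1)
  nb ##.##: next=#  (t=1,i=12, bit27=1)
  nb ##.#.: next=.  (t=0,i=5, bit26=0)
  nb ##..#: next=#  (t=2,i=8, bit25=1)
  nb ##...: next=.  (t=1,i=4, bit24=0)
  nb #.###: next=#  (t=6,i=15, bit23=1)
  nb #.##.: next=#  (t=1,i=13, bit22=1)
  nb #.#.#: next=.  (t=0,i=6, bit21=0)
  nb #.#..: next=#  (t=0,i=10, bit20=1)
  nb #..##: next=#  (t=2,i=5, bit19=1)
  nb #..#.: next=.  (t=0,i=12, bit18=0)
  nb #...#: next=.  (t=2,i=15, bit17=0)
  nb #....: next=.  (t=0,i=15, bit16=0)
  nb .####: next=.  (t=0,i=0, bit15=0)
  nb .###.: next=.  (t=1,i=2, bit14=0)
  nb .##.#: next=.  (t=1,i=11, bit13=0)
  nb .##..: next=.  (t=1,i=14, bit12=0)
  nb .#.##: next=.  (t=2,i=11, bit11=0)
  nb .#.#.: next=.  (t=0,i=7, bit10=0)
  nb .#..#: next=#  (t=0,i=11, bit9=1)
  nb .#...: next=#  (t=0,i=14, bit8=1)
  nb ..###: next=.  (t=0,i=18, bit7=0)
  nb ..##.: next=#  (t=1,i=10, bit6=1)
  nb ..#.#: next=#  (t=2,i=10, bit5=1)
  nb ..#..: next=#  (t=0,i=13, bit4=1)
  nb ...##: next=.  (t=0,i=17, bit3=0)
  nb ...#.: next=#  (t=2,i=2, bit2=1)
  nb ....#: next=.  (t=0,i=16, bit1=0)
  nb .....: next=#  (t=1,i=6, bit0=1)
  bits 11011010110110000000001101110101 = 3671589749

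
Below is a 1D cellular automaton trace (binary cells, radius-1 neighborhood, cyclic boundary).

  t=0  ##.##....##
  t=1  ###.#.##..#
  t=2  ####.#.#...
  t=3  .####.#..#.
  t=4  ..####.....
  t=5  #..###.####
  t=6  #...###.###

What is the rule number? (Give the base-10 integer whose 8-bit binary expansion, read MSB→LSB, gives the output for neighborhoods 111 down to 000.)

  ### -> #   bit 7 = 1  t=0,i=0
  ##. -> #   bit 6 = 1  t=0,i=1
  #.# -> #   bit 5 = 1  t=0,i=2
  #.. -> .   bit 4 = 0  t=0,i=5
  .## -> .   bit 3 = 0  t=0,i=3
  .#. -> .   bit 2 = 0  t=1,i=4
  ..# -> .   bit 1 = 0  t=0,i=8
  ... -> #   bit 0 = 1  t=0,i=6
  bits 11100001 = 225

225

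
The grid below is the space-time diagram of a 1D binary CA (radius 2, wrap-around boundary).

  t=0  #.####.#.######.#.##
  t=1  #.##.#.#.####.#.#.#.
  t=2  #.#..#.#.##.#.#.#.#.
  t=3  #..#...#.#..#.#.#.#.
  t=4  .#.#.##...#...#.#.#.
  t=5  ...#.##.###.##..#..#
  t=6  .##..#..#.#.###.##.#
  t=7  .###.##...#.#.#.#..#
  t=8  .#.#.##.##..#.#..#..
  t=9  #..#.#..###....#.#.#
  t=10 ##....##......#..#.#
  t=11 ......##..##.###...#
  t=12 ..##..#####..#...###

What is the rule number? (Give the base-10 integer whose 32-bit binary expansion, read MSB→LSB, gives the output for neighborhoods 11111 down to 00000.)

2733281877

  nb #####: next=#  (t=0,i=11, bit31=1)
  nb ####.: next=.  (t=0,i=4, bit30=0)
  nb ###.#: next=#  (t=0,i=0, bit29=1)
  nb ###..: next=.  (t=9,i=10, bit28=0)
  nb ##.##: next=.  (t=0,i=1, bit27=0)
  nb ##.#.: next=.  (t=0,i=6, bit26=0)
  nb ##..#: next=#  (t=5,i=14, bit25=1)
  nb ##...: next=.  (t=4,i=7, bit24=0)
  nb #.###: next=#  (t=0,i=2, bit23=1)
  nb #.##.: next=#  (t=1,i=2, bit22=1)
  nb #.#.#: next=#  (t=0,i=7, bit21=1)
  nb #.#..: next=.  (t=2,i=2, bit20=0)
  nb #..##: next=#  (t=9,i=7, bit19=1)
  nb #..#.: next=.  (t=2,i=4, bit18=0)
  nb #...#: next=#  (t=3,i=5, bit17=1)
  nb #....: next=.  (t=9,i=12, bit16=0)
  nb .####: next=#  (t=0,i=3, bit15=1)
  nb .###.: next=.  (t=0,i=19, bit14=0)
  nb .##.#: next=.  (t=1,i=3, bit13=0)
  nb .##..: next=#  (t=4,i=6, bit12=1)
  nb .#.##: next=.  (t=0,i=8, bit11=0)
  nb .#.#.: next=.  (t=1,i=6, bit10=0)
  nb .#..#: next=#  (t=2,i=3, bit9=1)
  nb .#...: next=.  (t=3,i=4, bit8=0)
  nb ..###: next=.  (t=9,i=8, bit7=0)
  nb ..##.: next=#  (t=10,i=6, bit6=1)
  nb ..#.#: next=.  (t=2,i=5, bit5=0)
  nb ..#..: next=#  (t=3,i=3, bit4=1)
  nb ...##: next=.  (t=10,i=5, bit3=0)
  nb ...#.: next=#  (t=3,i=6, bit2=1)
  nb ....#: next=.  (t=9,i=13, bit1=0)
  nb .....: next=#  (t=10,i=10, bit0=1)
  bits 10100010111010101001001001010101 = 2733281877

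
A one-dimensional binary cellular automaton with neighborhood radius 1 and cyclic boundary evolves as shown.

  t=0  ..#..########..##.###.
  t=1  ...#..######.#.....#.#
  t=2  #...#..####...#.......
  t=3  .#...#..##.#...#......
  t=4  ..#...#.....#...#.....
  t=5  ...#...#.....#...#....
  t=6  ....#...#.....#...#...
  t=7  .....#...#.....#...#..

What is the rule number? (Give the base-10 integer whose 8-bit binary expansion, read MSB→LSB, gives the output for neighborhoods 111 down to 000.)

  ### -> #   bit 7 = 1  t=0,i=6
  ##. -> .   bit 6 = 0  t=0,i=12
  #.# -> .   bit 5 = 0  t=0,i=17
  #.. -> #   bit 4 = 1  t=0,i=3
  .## -> .   bit 3 = 0  t=0,i=5
  .#. -> .   bit 2 = 0  t=0,i=2
  ..# -> .   bit 1 = 0  t=0,i=1
  ... -> .   bit 0 = 0  t=0,i=0
  bits 10010000 = 144

144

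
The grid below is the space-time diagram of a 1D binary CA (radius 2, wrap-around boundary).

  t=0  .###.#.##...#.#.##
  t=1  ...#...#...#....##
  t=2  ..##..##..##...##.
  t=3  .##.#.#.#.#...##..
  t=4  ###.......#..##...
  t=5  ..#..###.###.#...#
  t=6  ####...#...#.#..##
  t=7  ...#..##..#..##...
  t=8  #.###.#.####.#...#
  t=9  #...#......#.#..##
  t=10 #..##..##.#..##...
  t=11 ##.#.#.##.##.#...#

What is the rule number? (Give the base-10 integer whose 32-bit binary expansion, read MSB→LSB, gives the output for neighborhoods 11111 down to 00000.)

  #####|.  b31=0 t=6,i=0
  ####.|.  b30=0 t=6,i=2
  ###.#|#  b29=1 t=0,i=3
  ###..|#  b28=1 t=4,i=2
  ##.##|.  b27=0 t=0,i=0
  ##.#.|.  b26=0 t=0,i=4
  ##..#|#  b25=1 t=2,i=4
  ##...|.  b24=0 t=0,i=9
  #.###|.  b23=0 t=0,i=1
  #.##.|#  b22=1 t=0,i=7
  #.#.#|.  b21=0 t=0,i=5
  #.#..|#  b20=1 t=3,i=10
  #..##|.  b19=0 t=2,i=5
  #..#.|#  b18=1 t=5,i=1
  #...#|.  b17=0 t=0,i=10
  #....|.  b16=0 t=1,i=13
  .####|.  b15=0 t=6,i=17
  .###.|.  b14=0 t=0,i=2
  .##.#|#  b13=1 t=0,i=17
  .##..|.  b12=0 t=0,i=8
  .#.##|.  b11=0 t=0,i=6
  .#.#.|.  b10=0 t=0,i=13
  .#..#|#  b9=1 t=4,i=11
  .#...|.  b8=0 t=1,i=4
  ..###|.  b7=0 t=4,i=0
  ..##.|#  b6=1 t=1,i=16
  ..#.#|.  b5=0 t=0,i=12
  ..#..|#  b4=1 t=1,i=3
  ...##|#  b3=1 t=1,i=15
  ...#.|#  b2=1 t=0,i=11
  ....#|.  b1=0 t=1,i=14
  .....|#  b0=1 t=4,i=5
  bits 00110010010101000010001001011101 = 844374621

844374621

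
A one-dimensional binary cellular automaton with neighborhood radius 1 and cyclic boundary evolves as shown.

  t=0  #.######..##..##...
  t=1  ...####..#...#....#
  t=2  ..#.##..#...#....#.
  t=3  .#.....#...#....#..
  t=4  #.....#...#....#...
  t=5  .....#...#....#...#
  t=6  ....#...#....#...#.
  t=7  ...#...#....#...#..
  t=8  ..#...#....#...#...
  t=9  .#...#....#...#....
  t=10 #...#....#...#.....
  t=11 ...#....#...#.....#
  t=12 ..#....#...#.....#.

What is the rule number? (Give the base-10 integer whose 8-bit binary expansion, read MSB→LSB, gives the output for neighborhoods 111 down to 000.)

  ### -> #   bit 7 = 1  t=0,i=3
  ##. -> .   bit 6 = 0  t=0,i=7
  #.# -> .   bit 5 = 0  t=0,i=1
  #.. -> .   bit 4 = 0  t=0,i=8
  .## -> .   bit 3 = 0  t=0,i=2
  .#. -> .   bit 2 = 0  t=0,i=0
  ..# -> #   bit 1 = 1  t=0,i=9
  ... -> .   bit 0 = 0  t=0,i=17
  bits 10000010 = 130

130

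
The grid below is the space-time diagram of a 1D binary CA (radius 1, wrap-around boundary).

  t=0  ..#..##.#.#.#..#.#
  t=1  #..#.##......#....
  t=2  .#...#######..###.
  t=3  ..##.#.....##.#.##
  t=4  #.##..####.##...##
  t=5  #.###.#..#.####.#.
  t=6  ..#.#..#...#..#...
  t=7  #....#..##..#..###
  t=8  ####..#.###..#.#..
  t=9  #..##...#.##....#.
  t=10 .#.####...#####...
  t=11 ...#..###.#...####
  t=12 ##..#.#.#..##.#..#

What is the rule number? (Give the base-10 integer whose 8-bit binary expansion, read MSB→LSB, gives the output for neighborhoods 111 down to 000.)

89

  nb ###: next=.  (t=2,i=6, bit7=0)
  nb ##.: next=#  (t=0,i=6, bit6=1)
  nb #.#: next=.  (t=0,i=7, bit5=0)
  nb #..: next=#  (t=0,i=0, bit4=1)
  nb .##: next=#  (t=0,i=5, bit3=1)
  nb .#.: next=.  (t=0,i=2, bit2=0)
  nb ..#: next=.  (t=0,i=1, bit1=0)
  nb ...: next=#  (t=1,i=8, bit0=1)
  bits 01011001 = 89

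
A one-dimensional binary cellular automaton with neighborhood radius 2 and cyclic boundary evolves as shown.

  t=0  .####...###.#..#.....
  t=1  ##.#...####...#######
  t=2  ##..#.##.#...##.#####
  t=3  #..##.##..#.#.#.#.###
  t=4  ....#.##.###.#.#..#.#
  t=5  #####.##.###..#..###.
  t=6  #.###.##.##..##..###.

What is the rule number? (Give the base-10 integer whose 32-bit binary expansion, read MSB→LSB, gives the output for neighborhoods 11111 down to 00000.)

3771037119

  #####|#  b31=1 t=1,i=16
  ####.|#  b30=1 t=0,i=3
  ###.#|#  b29=1 t=0,i=10
  ###..|.  b28=0 t=0,i=4
  ##.##|.  b27=0 t=2,i=15
  ##.#.|.  b26=0 t=0,i=11
  ##..#|.  b25=0 t=2,i=2
  ##...|.  b24=0 t=0,i=5
  #.###|#  b23=1 t=2,i=16
  #.##.|#  b22=1 t=2,i=6
  #.#.#|.  b21=0 t=3,i=12
  #.#..|.  b20=0 t=0,i=12
  #..##|.  b19=0 t=3,i=2
  #..#.|#  b18=1 t=0,i=14
  #...#|.  b17=0 t=0,i=6
  #....|#  b16=1 t=0,i=17
  .####|.  b15=0 t=0,i=2
  .###.|#  b14=1 t=0,i=9
  .##.#|#  b13=1 t=2,i=7
  .##..|#  b12=1 t=3,i=7
  .#.##|.  b11=0 t=2,i=5
  .#.#.|#  b10=1 t=3,i=11
  .#..#|.  b9=0 t=0,i=13
  .#...|#  b8=1 t=0,i=16
  ..###|#  b7=1 t=0,i=1
  ..##.|.  b6=0 t=2,i=13
  ..#.#|#  b5=1 t=2,i=4
  ..#..|#  b4=1 t=0,i=15
  ...##|#  b3=1 t=0,i=0
  ...#.|#  b2=1 t=4,i=3
  ....#|#  b1=1 t=0,i=20
  .....|#  b0=1 t=0,i=18
  bits 11100000110001010111010110111111 = 3771037119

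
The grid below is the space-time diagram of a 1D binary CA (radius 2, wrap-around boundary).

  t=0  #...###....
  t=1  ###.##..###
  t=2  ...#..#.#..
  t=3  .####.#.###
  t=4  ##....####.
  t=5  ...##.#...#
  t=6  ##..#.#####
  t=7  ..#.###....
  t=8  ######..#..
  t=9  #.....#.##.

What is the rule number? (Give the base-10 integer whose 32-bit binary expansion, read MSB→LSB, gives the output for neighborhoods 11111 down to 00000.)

  nb #####: next=.  (t=1,i=0, bit31=0)
  nb ####.: next=.  (t=1,i=1, bit30=0)
  nb ###.#: next=.  (t=1,i=2, bit29=0)
  nb ###..: next=.  (t=0,i=6, bit28=0)
  nb ##.##: next=#  (t=1,i=3, bit27=1)
  nb ##.#.: next=.  (t=3,i=5, bit26=0)
  nb ##..#: next=#  (t=1,i=6, bit25=1)
  nb ##...: next=.  (t=0,i=7, bit24=0)
  nb #.###: next=#  (t=3,i=1, bit23=1)
  nb #.##.: next=.  (t=1,i=4, bit22=0)
  nb #.#.#: next=#  (t=3,i=6, bit21=1)
  nb #.#..: next=#  (t=2,i=8, bit20=1)
  nb #..##: next=.  (t=1,i=7, bit19=0)
  nb #..#.: next=.  (t=2,i=5, bit18=0)
  nb #...#: next=#  (t=0,i=2, bit17=1)
  nb #....: next=#  (t=0,i=8, bit16=1)
  nb .####: next=.  (t=1,i=9, bit15=0)
  nb .###.: next=#  (t=0,i=5, bit14=1)
  nb .##.#: next=#  (t=5,i=4, bit13=1)
  nb .##..: next=.  (t=1,i=5, bit12=0)
  nb .#.##: next=#  (t=3,i=7, bit11=1)
  nb .#.#.: next=.  (t=2,i=7, bit10=0)
  nb .#..#: next=#  (t=2,i=4, bit9=1)
  nb .#...: next=#  (t=0,i=1, bit8=1)
  nb ..###: next=#  (t=0,i=4, bit7=1)
  nb ..##.: next=.  (t=5,i=3, bit6=0)
  nb ..#.#: next=#  (t=2,i=6, bit5=1)
  nb ..#..: next=#  (t=0,i=0, bit4=1)
  nb ...##: next=.  (t=0,i=3, bit3=0)
  nb ...#.: next=#  (t=0,i=10, bit2=1)
  nb ....#: next=#  (t=0,i=9, bit1=1)
  nb .....: next=.  (t=2,i=0, bit0=0)
  bits 00001010101100110110101110110110 = 179530678

179530678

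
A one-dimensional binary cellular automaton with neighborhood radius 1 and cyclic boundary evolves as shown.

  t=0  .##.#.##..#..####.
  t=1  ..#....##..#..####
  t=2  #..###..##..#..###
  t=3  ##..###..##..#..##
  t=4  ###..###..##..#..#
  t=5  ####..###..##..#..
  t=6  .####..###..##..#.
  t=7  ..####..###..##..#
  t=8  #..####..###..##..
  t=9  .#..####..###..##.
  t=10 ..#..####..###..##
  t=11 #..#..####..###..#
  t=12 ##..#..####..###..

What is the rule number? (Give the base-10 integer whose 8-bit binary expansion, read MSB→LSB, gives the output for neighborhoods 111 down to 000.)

209

  ### -> #   bit 7 = 1  t=0,i=14
  ##. -> #   bit 6 = 1  t=0,i=2
  #.# -> .   bit 5 = 0  t=0,i=3
  #.. -> #   bit 4 = 1  t=0,i=8
  .## -> .   bit 3 = 0  t=0,i=1
  .#. -> .   bit 2 = 0  t=0,i=4
  ..# -> .   bit 1 = 0  t=0,i=0
  ... -> #   bit 0 = 1  t=1,i=4
  bits 11010001 = 209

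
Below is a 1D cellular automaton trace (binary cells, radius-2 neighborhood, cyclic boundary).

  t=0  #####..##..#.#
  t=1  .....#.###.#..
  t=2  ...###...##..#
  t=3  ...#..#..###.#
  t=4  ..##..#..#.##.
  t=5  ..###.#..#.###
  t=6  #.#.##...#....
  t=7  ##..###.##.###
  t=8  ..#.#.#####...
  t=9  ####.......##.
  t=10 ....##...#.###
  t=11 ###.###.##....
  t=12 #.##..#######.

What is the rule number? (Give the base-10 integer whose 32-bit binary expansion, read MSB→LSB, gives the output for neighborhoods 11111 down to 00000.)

792802550

  [31] ##### => .  t=0,i=1
  [30] ####. => .  t=0,i=3
  [29] ###.# => #  t=1,i=9
  [28] ###.. => .  t=0,i=4
  [27] ##.## => #  t=7,i=7
  [26] ##.#. => #  t=1,i=10
  [25] ##..# => #  t=0,i=5
  [24] ##... => #  t=2,i=6
  [23] #.### => .  t=0,i=13
  [22] #.##. => #  t=4,i=11
  [21] #.#.# => .  t=6,i=2
  [20] #.#.. => .  t=1,i=11
  [19] #..## => .  t=0,i=6
  [18] #..#. => .  t=0,i=10
  [17] #...# => .  t=2,i=1
  [16] #.... => #  t=1,i=13
  [15] .#### => .  t=0,i=0
  [14] .###. => .  t=1,i=8
  [13] .##.# => #  t=7,i=9
  [12] .##.. => #  t=0,i=8
  [11] .#.## => .  t=0,i=12
  [10] .#.#. => #  t=6,i=1
  [9] .#..# => .  t=3,i=4
  [8] .#... => .  t=1,i=12
  [7] ..### => #  t=2,i=3
  [6] ..##. => #  t=0,i=7
  [5] ..#.# => #  t=0,i=11
  [4] ..#.. => #  t=2,i=13
  [3] ...## => .  t=2,i=2
  [2] ...#. => #  t=1,i=4
  [1] ....# => #  t=1,i=3
  [0] ..... => .  t=1,i=0
  bits 00101111010000010011010011110110 = 792802550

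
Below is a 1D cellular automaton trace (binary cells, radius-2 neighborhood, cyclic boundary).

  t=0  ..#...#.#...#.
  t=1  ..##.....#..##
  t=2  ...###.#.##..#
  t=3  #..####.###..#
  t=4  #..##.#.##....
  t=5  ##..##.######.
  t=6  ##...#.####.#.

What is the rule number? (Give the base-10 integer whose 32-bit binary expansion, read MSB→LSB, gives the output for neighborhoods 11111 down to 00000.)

  ##### -> #   bit 31 = 1  t=5,i=9
  ####. -> .   bit 30 = 0  t=3,i=5
  ###.# -> #   bit 29 = 1  t=2,i=5
  ###.. -> .   bit 28 = 0  t=3,i=10
  ##.## -> .   bit 27 = 0  t=3,i=7
  ##.#. -> #   bit 26 = 1  t=2,i=6
  ##..# -> .   bit 25 = 0  t=1,i=0
  ##... -> #   bit 24 = 1  t=1,i=4
  #.### -> #   bit 23 = 1  t=3,i=8
  #.##. -> #   bit 22 = 1  t=2,i=9
  #.#.# -> .   bit 21 = 0  t=2,i=7
  #.#.. -> .   bit 20 = 0  t=0,i=8
  #..## -> .   bit 19 = 0  t=1,i=1
  #..#. -> .   bit 18 = 0  t=2,i=12
  #...# -> .   bit 17 = 0  t=0,i=0
  #.... -> #   bit 16 = 1  t=1,i=5
  .#### -> #   bit 15 = 1  t=3,i=4
  .###. -> #   bit 14 = 1  t=2,i=4
  .##.# -> #   bit 13 = 1  t=4,i=4
  .##.. -> #   bit 12 = 1  t=1,i=3
  .#.## -> #   bit 11 = 1  t=2,i=8
  .#.#. -> .   bit 10 = 0  t=0,i=7
  .#..# -> #   bit 9 = 1  t=1,i=10
  .#... -> #   bit 8 = 1  t=0,i=3
  ..### -> #   bit 7 = 1  t=2,i=3
  ..##. -> .   bit 6 = 0  t=1,i=2
  ..#.# -> .   bit 5 = 0  t=0,i=6
  ..#.. -> #   bit 4 = 1  t=0,i=2
  ...## -> .   bit 3 = 0  t=2,i=2
  ...#. -> .   bit 2 = 0  t=0,i=1
  ....# -> #   bit 1 = 1  t=1,i=7
  ..... -> .   bit 0 = 0  t=1,i=6
  bits 10100101110000011111101110010010 = 2780953490

2780953490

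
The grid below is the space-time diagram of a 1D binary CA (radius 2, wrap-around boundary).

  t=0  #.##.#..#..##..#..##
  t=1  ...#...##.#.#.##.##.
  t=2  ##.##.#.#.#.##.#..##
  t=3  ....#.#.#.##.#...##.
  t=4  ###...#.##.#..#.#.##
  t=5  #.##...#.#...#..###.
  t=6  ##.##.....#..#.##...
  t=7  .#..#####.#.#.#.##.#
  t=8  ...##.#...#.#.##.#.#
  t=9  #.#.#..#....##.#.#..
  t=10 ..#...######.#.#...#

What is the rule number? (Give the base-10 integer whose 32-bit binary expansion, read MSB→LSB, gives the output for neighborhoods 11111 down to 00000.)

  [31] ##### => #  t=4,i=0
  [30] ####. => .  t=2,i=0
  [29] ###.# => .  t=0,i=0
  [28] ###.. => #  t=4,i=2
  [27] ##.## => .  t=0,i=1
  [26] ##.#. => .  t=0,i=4
  [25] ##..# => .  t=0,i=13
  [24] ##... => #  t=1,i=19
  [23] #.### => #  t=4,i=18
  [22] #.##. => .  t=0,i=2
  [21] #.#.# => #  t=1,i=10
  [20] #.#.. => .  t=0,i=5
  [19] #..## => #  t=0,i=10
  [18] #..#. => #  t=0,i=7
  [17] #...# => .  t=1,i=5
  [16] #.... => #  t=1,i=0
  [15] .#### => .  t=2,i=19
  [14] .###. => .  t=0,i=19
  [13] .##.# => #  t=0,i=3
  [12] .##.. => #  t=0,i=12
  [11] .#.## => #  t=1,i=13
  [10] .#.#. => .  t=1,i=11
  [9] .#..# => .  t=0,i=6
  [8] .#... => #  t=1,i=4
  [7] ..### => #  t=0,i=18
  [6] ..##. => .  t=0,i=11
  [5] ..#.# => .  t=3,i=4
  [4] ..#.. => #  t=0,i=8
  [3] ...## => #  t=1,i=6
  [2] ...#. => .  t=1,i=2
  [1] ....# => #  t=1,i=1
  [0] ..... => #  t=3,i=1
  bits 10010001101011010011100110011011 = 2444048795

2444048795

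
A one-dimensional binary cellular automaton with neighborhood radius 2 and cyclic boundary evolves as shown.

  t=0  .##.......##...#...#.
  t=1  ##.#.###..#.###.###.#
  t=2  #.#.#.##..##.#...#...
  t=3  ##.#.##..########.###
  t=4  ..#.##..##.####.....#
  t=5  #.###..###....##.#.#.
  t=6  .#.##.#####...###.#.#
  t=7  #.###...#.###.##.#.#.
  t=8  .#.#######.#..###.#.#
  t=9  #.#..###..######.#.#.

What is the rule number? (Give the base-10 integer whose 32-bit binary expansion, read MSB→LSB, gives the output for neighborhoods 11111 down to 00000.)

  nb #####: next=#  (t=3,i=11, bit31=1)
  nb ####.: next=.  (t=3,i=0, bit30=0)
  nb ###.#: next=.  (t=1,i=1, bit29=0)
  nb ###..: next=#  (t=1,i=7, bit28=1)
  nb ##.##: next=.  (t=1,i=15, bit27=0)
  nb ##.#.: next=#  (t=1,i=2, bit26=1)
  nb ##..#: next=.  (t=1,i=8, bit25=0)
  nb ##...: next=#  (t=0,i=3, bit24=1)
  nb #.###: next=.  (t=1,i=5, bit23=0)
  nb #.##.: next=#  (t=2,i=6, bit22=1)
  nb #.#.#: next=.  (t=1,i=3, bit21=0)
  nb #.#..: next=#  (t=2,i=13, bit20=1)
  nb #..##: next=#  (t=0,i=0, bit19=1)
  nb #..#.: next=.  (t=1,i=9, bit18=0)
  nb #...#: next=#  (t=0,i=13, bit17=1)
  nb #....: next=.  (t=0,i=4, bit16=0)
  nb .####: next=.  (t=3,i=10, bit15=0)
  nb .###.: next=#  (t=1,i=0, bit14=1)
  nb .##.#: next=#  (t=2,i=11, bit13=1)
  nb .##..: next=.  (t=0,i=2, bit12=0)
  nb .#.##: next=#  (t=1,i=4, bit11=1)
  nb .#.#.: next=#  (t=2,i=1, bit10=1)
  nb .#..#: next=#  (t=0,i=20, bit9=1)
  nb .#...: next=#  (t=0,i=16, bit8=1)
  nb ..###: next=#  (t=3,i=9, bit7=1)
  nb ..##.: next=#  (t=0,i=1, bit6=1)
  nb ..#.#: next=#  (t=1,i=10, bit5=1)
  nb ..#..: next=.  (t=0,i=15, bit4=0)
  nb ...##: next=.  (t=0,i=9, bit3=0)
  nb ...#.: next=#  (t=0,i=14, bit2=1)
  nb ....#: next=.  (t=0,i=8, bit1=0)
  nb .....: next=#  (t=0,i=5, bit0=1)
  bits 10010101010110100110111111100101 = 2505732069

2505732069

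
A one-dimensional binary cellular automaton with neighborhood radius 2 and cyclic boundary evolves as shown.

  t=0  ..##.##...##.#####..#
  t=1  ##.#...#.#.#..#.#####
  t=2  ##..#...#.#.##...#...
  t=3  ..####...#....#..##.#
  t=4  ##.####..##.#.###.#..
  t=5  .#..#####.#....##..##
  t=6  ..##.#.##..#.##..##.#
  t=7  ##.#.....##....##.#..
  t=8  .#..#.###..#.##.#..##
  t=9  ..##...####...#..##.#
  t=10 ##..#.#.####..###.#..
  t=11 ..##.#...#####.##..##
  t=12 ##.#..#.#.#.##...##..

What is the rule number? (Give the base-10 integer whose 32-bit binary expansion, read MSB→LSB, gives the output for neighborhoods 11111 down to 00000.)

  ##### -> .   bit 31 = 0  t=0,i=15
  ####. -> #   bit 30 = 1  t=0,i=16
  ###.# -> #   bit 29 = 1  t=1,i=1
  ###.. -> #   bit 28 = 1  t=0,i=17
  ##.## -> .   bit 27 = 0  t=0,i=4
  ##.#. -> .   bit 26 = 0  t=1,i=2
  ##..# -> #   bit 25 = 1  t=0,i=18
  ##... -> #   bit 24 = 1  t=0,i=7
  #.### -> .   bit 23 = 0  t=0,i=13
  #.##. -> .   bit 22 = 0  t=0,i=5
  #.#.# -> .   bit 21 = 0  t=1,i=9
  #.#.. -> .   bit 20 = 0  t=1,i=3
  #..## -> #   bit 19 = 1  t=0,i=1
  #..#. -> #   bit 18 = 1  t=0,i=19
  #...# -> .   bit 17 = 0  t=0,i=8
  #.... -> .   bit 16 = 0  t=3,i=11
  .#### -> #   bit 15 = 1  t=0,i=14
  .###. -> #   bit 14 = 1  t=4,i=15
  .##.# -> #   bit 13 = 1  t=0,i=3
  .##.. -> .   bit 12 = 0  t=0,i=6
  .#.## -> .   bit 11 = 0  t=1,i=15
  .#.#. -> #   bit 10 = 1  t=1,i=8
  .#..# -> #   bit 9 = 1  t=0,i=0
  .#... -> #   bit 8 = 1  t=1,i=4
  ..### -> .   bit 7 = 0  t=3,i=2
  ..##. -> .   bit 6 = 0  t=0,i=2
  ..#.# -> .   bit 5 = 0  t=1,i=7
  ..#.. -> #   bit 4 = 1  t=0,i=20
  ...## -> #   bit 3 = 1  t=0,i=9
  ...#. -> .   bit 2 = 0  t=1,i=6
  ....# -> #   bit 1 = 1  t=3,i=12
  ..... -> #   bit 0 = 1  t=7,i=6
  bits 01110011000011001110011100011011 = 1930225435

1930225435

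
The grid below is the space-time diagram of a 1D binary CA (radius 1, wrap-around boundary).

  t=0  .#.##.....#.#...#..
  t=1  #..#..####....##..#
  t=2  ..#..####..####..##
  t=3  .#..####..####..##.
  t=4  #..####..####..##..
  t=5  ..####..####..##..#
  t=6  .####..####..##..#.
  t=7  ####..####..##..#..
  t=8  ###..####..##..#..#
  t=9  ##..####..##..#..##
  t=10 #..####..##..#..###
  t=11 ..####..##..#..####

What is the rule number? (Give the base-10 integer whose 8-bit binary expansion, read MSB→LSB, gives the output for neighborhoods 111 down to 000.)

  ### -> #   bit 7 = 1  t=1,i=7
  ##. -> .   bit 6 = 0  t=0,i=4
  #.# -> .   bit 5 = 0  t=0,i=2
  #.. -> .   bit 4 = 0  t=0,i=5
  .## -> #   bit 3 = 1  t=0,i=3
  .#. -> .   bit 2 = 0  t=0,i=1
  ..# -> #   bit 1 = 1  t=0,i=0
  ... -> #   bit 0 = 1  t=0,i=6
  bits 10001011 = 139

139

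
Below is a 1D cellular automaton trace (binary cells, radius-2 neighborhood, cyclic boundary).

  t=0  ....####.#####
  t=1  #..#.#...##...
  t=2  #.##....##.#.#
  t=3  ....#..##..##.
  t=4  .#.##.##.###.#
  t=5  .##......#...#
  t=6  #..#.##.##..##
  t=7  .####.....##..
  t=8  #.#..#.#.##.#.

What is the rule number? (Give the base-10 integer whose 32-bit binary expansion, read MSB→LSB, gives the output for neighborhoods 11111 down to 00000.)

61638781

  #####|.  b31=0 t=0,i=11
  ####.|.  b30=0 t=0,i=6
  ###.#|.  b29=0 t=0,i=7
  ###..|.  b28=0 t=0,i=13
  ##.##|.  b27=0 t=0,i=8
  ##.#.|.  b26=0 t=2,i=10
  ##..#|#  b25=1 t=3,i=9
  ##...|#  b24=1 t=0,i=0
  #.###|#  b23=1 t=0,i=9
  #.##.|.  b22=0 t=2,i=2
  #.#.#|#  b21=1 t=2,i=11
  #.#..|.  b20=0 t=1,i=5
  #..##|#  b19=1 t=3,i=6
  #..#.|#  b18=1 t=1,i=2
  #...#|.  b17=0 t=1,i=7
  #....|.  b16=0 t=0,i=1
  .####|#  b15=1 t=0,i=5
  .###.|.  b14=0 t=4,i=10
  .##.#|.  b13=0 t=2,i=0
  .##..|.  b12=0 t=1,i=10
  .#.##|#  b11=1 t=2,i=12
  .#.#.|.  b10=0 t=1,i=4
  .#..#|.  b9=0 t=1,i=1
  .#...|.  b8=0 t=1,i=6
  ..###|.  b7=0 t=0,i=4
  ..##.|#  b6=1 t=1,i=9
  ..#.#|#  b5=1 t=1,i=3
  ..#..|#  b4=1 t=1,i=0
  ...##|#  b3=1 t=0,i=3
  ...#.|#  b2=1 t=1,i=13
  ....#|.  b1=0 t=0,i=2
  .....|#  b0=1 t=3,i=1
  bits 00000011101011001000100001111101 = 61638781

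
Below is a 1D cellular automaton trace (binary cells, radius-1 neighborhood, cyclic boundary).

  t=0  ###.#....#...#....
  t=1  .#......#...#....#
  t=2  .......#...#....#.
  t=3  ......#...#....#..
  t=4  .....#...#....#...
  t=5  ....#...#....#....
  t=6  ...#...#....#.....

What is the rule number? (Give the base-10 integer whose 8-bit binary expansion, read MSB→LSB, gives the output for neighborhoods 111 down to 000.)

130

  ### -> #   bit 7 = 1  t=0,i=1
  ##. -> .   bit 6 = 0  t=0,i=2
  #.# -> .   bit 5 = 0  t=0,i=3
  #.. -> .   bit 4 = 0  t=0,i=5
  .## -> .   bit 3 = 0  t=0,i=0
  .#. -> .   bit 2 = 0  t=0,i=4
  ..# -> #   bit 1 = 1  t=0,i=8
  ... -> .   bit 0 = 0  t=0,i=6
  bits 10000010 = 130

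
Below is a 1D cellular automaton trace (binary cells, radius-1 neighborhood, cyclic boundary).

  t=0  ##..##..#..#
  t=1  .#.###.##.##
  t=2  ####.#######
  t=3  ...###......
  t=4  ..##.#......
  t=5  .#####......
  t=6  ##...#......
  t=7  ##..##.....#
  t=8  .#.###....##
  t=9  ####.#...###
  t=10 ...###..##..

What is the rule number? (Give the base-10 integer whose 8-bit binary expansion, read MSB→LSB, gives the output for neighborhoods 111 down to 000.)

110

  ###|.  b7=0 t=0,i=0
  ##.|#  b6=1 t=0,i=1
  #.#|#  b5=1 t=1,i=0
  #..|.  b4=0 t=0,i=2
  .##|#  b3=1 t=0,i=4
  .#.|#  b2=1 t=0,i=8
  ..#|#  b1=1 t=0,i=3
  ...|.  b0=0 t=3,i=0
  bits 01101110 = 110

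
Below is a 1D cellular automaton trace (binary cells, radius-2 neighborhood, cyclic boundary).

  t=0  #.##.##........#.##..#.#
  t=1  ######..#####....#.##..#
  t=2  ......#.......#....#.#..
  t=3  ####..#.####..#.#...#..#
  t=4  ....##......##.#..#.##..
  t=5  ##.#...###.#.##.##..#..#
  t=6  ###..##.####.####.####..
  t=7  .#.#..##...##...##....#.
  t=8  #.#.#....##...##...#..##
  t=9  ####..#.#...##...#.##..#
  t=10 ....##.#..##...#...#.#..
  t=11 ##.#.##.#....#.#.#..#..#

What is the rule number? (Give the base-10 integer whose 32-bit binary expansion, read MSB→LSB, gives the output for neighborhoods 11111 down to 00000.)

  #####|.  b31=0 t=1,i=1
  ####.|.  b30=0 t=1,i=4
  ###.#|#  b29=1 t=5,i=1
  ###..|.  b28=0 t=1,i=5
  ##.##|#  b27=1 t=0,i=1
  ##.#.|#  b26=1 t=4,i=14
  ##..#|#  b25=1 t=0,i=19
  ##...|.  b24=0 t=0,i=7
  #.###|.  b23=0 t=3,i=8
  #.##.|#  b22=1 t=0,i=2
  #.#.#|#  b21=1 t=5,i=11
  #.#..|.  b20=0 t=2,i=21
  #..##|.  b19=0 t=1,i=7
  #..#.|#  b18=1 t=0,i=20
  #...#|#  b17=1 t=3,i=18
  #....|#  b16=1 t=0,i=8
  .####|.  b15=0 t=1,i=0
  .###.|#  b14=1 t=5,i=0
  .##.#|#  b13=1 t=0,i=0
  .##..|.  b12=0 t=0,i=6
  .#.##|.  b11=0 t=0,i=16
  .#.#.|#  b10=1 t=2,i=20
  .#..#|#  b9=1 t=3,i=21
  .#...|.  b8=0 t=2,i=7
  ..###|.  b7=0 t=1,i=8
  ..##.|.  b6=0 t=4,i=4
  ..#.#|.  b5=0 t=0,i=15
  ..#..|#  b4=1 t=2,i=6
  ...##|#  b3=1 t=4,i=3
  ...#.|.  b2=0 t=0,i=14
  ....#|.  b1=0 t=0,i=13
  .....|#  b0=1 t=0,i=9
  bits 00101110011001110110011000011001 = 778528281

778528281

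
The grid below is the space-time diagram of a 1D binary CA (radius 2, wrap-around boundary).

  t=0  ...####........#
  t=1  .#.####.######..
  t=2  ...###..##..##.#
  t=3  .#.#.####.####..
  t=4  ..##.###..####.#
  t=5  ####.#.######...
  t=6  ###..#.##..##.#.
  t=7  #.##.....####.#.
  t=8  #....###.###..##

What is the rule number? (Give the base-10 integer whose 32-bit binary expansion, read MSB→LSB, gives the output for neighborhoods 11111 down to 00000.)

  #####|.  b31=0 t=1,i=10
  ####.|#  b30=1 t=0,i=5
  ###.#|.  b29=0 t=1,i=6
  ###..|#  b28=1 t=0,i=6
  ##.##|.  b27=0 t=1,i=7
  ##.#.|.  b26=0 t=2,i=14
  ##..#|#  b25=1 t=2,i=6
  ##...|.  b24=0 t=0,i=7
  #.###|#  b23=1 t=1,i=3
  #.##.|.  b22=0 t=6,i=7
  #.#.#|#  b21=1 t=3,i=3
  #.#..|.  b20=0 t=2,i=15
  #..##|#  b19=1 t=2,i=7
  #..#.|.  b18=0 t=6,i=4
  #...#|#  b17=1 t=0,i=1
  #....|#  b16=1 t=0,i=8
  .####|#  b15=1 t=0,i=4
  .###.|.  b14=0 t=2,i=4
  .##.#|#  b13=1 t=2,i=13
  .##..|.  b12=0 t=2,i=9
  .#.##|.  b11=0 t=1,i=2
  .#.#.|#  b10=1 t=3,i=2
  .#..#|#  b9=1 t=4,i=0
  .#...|.  b8=0 t=0,i=0
  ..###|#  b7=1 t=0,i=3
  ..##.|#  b6=1 t=2,i=8
  ..#.#|.  b5=0 t=1,i=1
  ..#..|.  b4=0 t=0,i=15
  ...##|.  b3=0 t=0,i=2
  ...#.|.  b2=0 t=0,i=14
  ....#|#  b1=1 t=0,i=13
  .....|#  b0=1 t=0,i=9
  bits 01010010101010111010011011000011 = 1386981059

1386981059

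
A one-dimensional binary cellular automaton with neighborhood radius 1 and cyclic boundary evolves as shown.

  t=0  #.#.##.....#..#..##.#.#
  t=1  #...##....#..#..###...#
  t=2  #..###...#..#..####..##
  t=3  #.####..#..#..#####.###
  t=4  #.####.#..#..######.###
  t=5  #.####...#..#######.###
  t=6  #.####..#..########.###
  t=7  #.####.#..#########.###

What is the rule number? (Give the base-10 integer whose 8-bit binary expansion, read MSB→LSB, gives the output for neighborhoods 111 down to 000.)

  nb ###: next=#  (t=1,i=17, bit7=1)
  nb ##.: next=#  (t=0,i=0, bit6=1)
  nb #.#: next=.  (t=0,i=1, bit5=0)
  nb #..: next=.  (t=0,i=6, bit4=0)
  nb .##: next=#  (t=0,i=4, bit3=1)
  nb .#.: next=.  (t=0,i=2, bit2=0)
  nb ..#: next=#  (t=0,i=10, bit1=1)
  nb ...: next=.  (t=0,i=7, bit0=0)
  bits 11001010 = 202

202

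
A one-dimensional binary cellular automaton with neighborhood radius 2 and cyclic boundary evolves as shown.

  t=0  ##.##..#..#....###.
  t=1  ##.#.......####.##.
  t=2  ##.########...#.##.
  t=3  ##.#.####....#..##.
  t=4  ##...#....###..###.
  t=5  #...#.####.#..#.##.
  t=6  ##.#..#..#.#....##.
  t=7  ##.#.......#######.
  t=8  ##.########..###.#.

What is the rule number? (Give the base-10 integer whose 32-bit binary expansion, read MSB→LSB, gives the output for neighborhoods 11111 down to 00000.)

2698600783

  #####|#  b31=1 t=2,i=5
  ####.|.  b30=0 t=1,i=13
  ###.#|#  b29=1 t=0,i=17
  ###..|.  b28=0 t=2,i=10
  ##.##|.  b27=0 t=0,i=2
  ##.#.|.  b26=0 t=1,i=2
  ##..#|.  b25=0 t=0,i=5
  ##...|.  b24=0 t=2,i=11
  #.###|#  b23=1 t=2,i=3
  #.##.|#  b22=1 t=0,i=0
  #.#.#|.  b21=0 t=3,i=3
  #.#..|#  b20=1 t=1,i=3
  #..##|#  b19=1 t=3,i=15
  #..#.|.  b18=0 t=0,i=6
  #...#|.  b17=0 t=2,i=12
  #....|#  b16=1 t=0,i=12
  .####|.  b15=0 t=1,i=12
  .###.|#  b14=1 t=0,i=16
  .##.#|#  b13=1 t=0,i=1
  .##..|.  b12=0 t=0,i=4
  .#.##|.  b11=0 t=2,i=15
  .#.#.|.  b10=0 t=6,i=10
  .#..#|.  b9=0 t=0,i=8
  .#...|#  b8=1 t=0,i=11
  ..###|.  b7=0 t=0,i=15
  ..##.|#  b6=1 t=3,i=16
  ..#.#|.  b5=0 t=2,i=14
  ..#..|.  b4=0 t=0,i=7
  ...##|#  b3=1 t=0,i=14
  ...#.|#  b2=1 t=2,i=13
  ....#|#  b1=1 t=0,i=13
  .....|#  b0=1 t=1,i=6
  bits 10100000110110010110000101001111 = 2698600783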